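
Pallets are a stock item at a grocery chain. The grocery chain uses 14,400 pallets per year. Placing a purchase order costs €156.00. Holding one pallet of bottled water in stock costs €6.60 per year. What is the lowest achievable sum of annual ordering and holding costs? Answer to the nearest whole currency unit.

TC* ≈ €5,445

The optimal lot size = √(2DS/H) = √(2 × 14,400 × 156 / 6.6) ≈ 825.06.
At Q*, ordering cost (D/Q*)S equals holding cost (Q*/2)H, each = √(DSH/2).
Minimum total = √(2DSH) = √(2 × 14,400 × 156 × 6.6) ≈ 5445.409.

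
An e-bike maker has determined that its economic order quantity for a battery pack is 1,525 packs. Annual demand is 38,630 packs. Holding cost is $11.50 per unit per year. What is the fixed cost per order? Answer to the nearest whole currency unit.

S ≈ $346

The basic EOQ model gives Q* = √(2DS/H); rearrange for the unknown.
From Q* = √(2DS/H): S = Q*²H / (2D) = 1,525² × 11.5 / (2 × 38,630) = 346.1647.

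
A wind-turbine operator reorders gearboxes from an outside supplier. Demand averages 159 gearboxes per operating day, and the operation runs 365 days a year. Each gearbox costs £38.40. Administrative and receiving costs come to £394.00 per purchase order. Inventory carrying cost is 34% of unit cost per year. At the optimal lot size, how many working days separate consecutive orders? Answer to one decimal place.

T ≈ 11.8 days

Annual demand D = 159 × 365 = 58,035.
Holding cost H = 0.34 × £38.40 = £13.0560 per unit per year.
Q* = √(2DS/H) = √(2 × 58,035 × 394 / 13.056) ≈ 1871.56.
Cycle time = Q*/D × 365 = 1871.56 / 58,035 × 365 ≈ 11.771 days.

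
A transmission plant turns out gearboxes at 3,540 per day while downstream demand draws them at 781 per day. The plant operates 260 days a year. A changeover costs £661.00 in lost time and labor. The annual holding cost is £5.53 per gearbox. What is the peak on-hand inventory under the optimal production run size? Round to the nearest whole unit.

I_max ≈ 6,151 gearboxes

Annual demand D = 781 × 260 = 203,060.
Production build-up factor (1 − d/p) = 1 − 781/3,540 = 0.7794.
Q* = √(2DS / (H(1 − d/p))) = √(2 × 203,060 × 661 / (5.53 × 0.7794)).
= √(268,445,320 / 4.31) ≈ 7892.074.
Maximum inventory = Q*(1 − d/p) = 7892.074 × 0.7794 ≈ 6150.913.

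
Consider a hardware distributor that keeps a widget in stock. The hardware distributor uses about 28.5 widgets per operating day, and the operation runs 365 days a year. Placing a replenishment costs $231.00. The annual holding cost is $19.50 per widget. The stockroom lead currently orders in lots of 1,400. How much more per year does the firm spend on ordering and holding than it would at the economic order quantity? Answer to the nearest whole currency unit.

Annual demand D = 28.5 × 365 = 10,402.5.
EOQ = √(2DS/H) = √(2 × 10,402.5 × 231 / 19.5) ≈ 496.45.
Cost at Q* = (D/Q*)S + (Q*/2)H = √(2DSH) ≈ $9,680.71.
Cost at Q = 1,400: (10,402.5/1,400)×231 + (1,400/2)×19.5 = $1,716.41 + $13,650.00 = $15,366.41.
Excess = $15,366.41 − $9,680.71 = $5,685.70.

Extra cost ≈ $5,686 per year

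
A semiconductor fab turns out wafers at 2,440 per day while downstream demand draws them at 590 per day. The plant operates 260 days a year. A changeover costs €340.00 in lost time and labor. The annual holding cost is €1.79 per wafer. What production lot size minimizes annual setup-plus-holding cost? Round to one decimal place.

Annual demand D = 590 × 260 = 153,400.
Production build-up factor (1 − d/p) = 1 − 590/2,440 = 0.7582.
Q* = √(2DS / (H(1 − d/p))) = √(2 × 153,400 × 340 / (1.79 × 0.7582)).
= √(104,312,000 / 1.3572) ≈ 8766.973.

Q* ≈ 8,767.0 wafers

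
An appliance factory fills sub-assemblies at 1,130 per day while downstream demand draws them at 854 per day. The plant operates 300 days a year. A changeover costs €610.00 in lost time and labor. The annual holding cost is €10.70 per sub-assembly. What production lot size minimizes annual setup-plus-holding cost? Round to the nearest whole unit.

Annual demand D = 854 × 300 = 256,200.
Production build-up factor (1 − d/p) = 1 − 854/1,130 = 0.2442.
Q* = √(2DS / (H(1 − d/p))) = √(2 × 256,200 × 610 / (10.7 × 0.2442)).
= √(312,564,000 / 2.6135) ≈ 10936.095.

Q* ≈ 10,936 sub-assemblies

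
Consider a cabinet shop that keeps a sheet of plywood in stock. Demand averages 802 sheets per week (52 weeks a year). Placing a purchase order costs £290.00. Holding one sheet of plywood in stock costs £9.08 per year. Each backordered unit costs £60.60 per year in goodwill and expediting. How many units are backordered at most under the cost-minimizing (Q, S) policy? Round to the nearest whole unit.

Annual demand D = 802 × 52 = 41,704.
With planned backorders, Q* = √(2DS/H) · √((H+B)/B).
√(2DS/H) = √(2 × 41,704 × 290 / 9.08) = 1632.149.
√((H+B)/B) = √((9.08+60.6)/60.6) = 1.0723.
Q* ≈ 1750.160.
S* = Q* · H/(H+B) = 1750.160 × 9.08/69.68 ≈ 228.063.

S* ≈ 228 sheets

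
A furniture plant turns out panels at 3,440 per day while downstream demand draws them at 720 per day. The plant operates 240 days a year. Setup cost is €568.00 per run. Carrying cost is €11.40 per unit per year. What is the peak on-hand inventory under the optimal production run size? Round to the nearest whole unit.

Annual demand D = 720 × 240 = 172,800.
Production build-up factor (1 − d/p) = 1 − 720/3,440 = 0.7907.
Q* = √(2DS / (H(1 − d/p))) = √(2 × 172,800 × 568 / (11.4 × 0.7907)).
= √(196,300,800 / 9.014) ≈ 4666.630.
Maximum inventory = Q*(1 − d/p) = 4666.630 × 0.7907 ≈ 3689.894.

I_max ≈ 3,690 panels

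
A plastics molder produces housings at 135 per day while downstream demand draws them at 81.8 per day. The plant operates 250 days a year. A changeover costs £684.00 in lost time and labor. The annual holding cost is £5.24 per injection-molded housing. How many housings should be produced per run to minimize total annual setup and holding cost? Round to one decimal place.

Q* ≈ 3,680.7 housings

Annual demand D = 81.8 × 250 = 20,450.
Production build-up factor (1 − d/p) = 1 − 81.8/135 = 0.3941.
Q* = √(2DS / (H(1 − d/p))) = √(2 × 20,450 × 684 / (5.24 × 0.3941)).
= √(27,975,600 / 2.0649) ≈ 3680.740.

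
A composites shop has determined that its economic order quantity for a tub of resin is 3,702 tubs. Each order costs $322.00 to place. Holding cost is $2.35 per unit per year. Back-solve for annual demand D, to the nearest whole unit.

D ≈ 50,010 tubs per year

Squaring Q* = √(2DS/H) gives Q*² = 2DS/H.
From Q* = √(2DS/H): D = Q*²H / (2S) = 3,702² × 2.35 / (2 × 322) = 50009.766.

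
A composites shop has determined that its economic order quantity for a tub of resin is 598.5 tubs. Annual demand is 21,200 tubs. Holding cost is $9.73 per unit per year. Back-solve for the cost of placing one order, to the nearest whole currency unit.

The basic EOQ model gives Q* = √(2DS/H); rearrange for the unknown.
From Q* = √(2DS/H): S = Q*²H / (2D) = 598.5² × 9.73 / (2 × 21,200) = 82.2007.

S ≈ $82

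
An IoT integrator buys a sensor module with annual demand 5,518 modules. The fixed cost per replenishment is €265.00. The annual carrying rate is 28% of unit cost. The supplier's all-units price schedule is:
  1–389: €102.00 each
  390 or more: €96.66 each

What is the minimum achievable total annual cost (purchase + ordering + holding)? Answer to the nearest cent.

Holding cost per unit per year at price C is H = 0.28·C.
For each price level, check whether its EOQ is feasible; otherwise the best quantity at that price is the breakpoint.
EOQ at €102.00 = 320.0 (feasible in tier 1): TC = 5,518×€102.00 + (5,518/320.0)×265 + (320.0/2)×0.28×€102.00 = €571,975.19.
EOQ at €96.66 = 328.7 < 390, so use break Q=390: TC = 5,518×€96.66 + (5,518/390.0)×265 + (390.0/2)×0.28×€96.66 = €542,396.93.
Lowest total cost among the candidates is at Q = 390.0.

TC* ≈ €542,396.93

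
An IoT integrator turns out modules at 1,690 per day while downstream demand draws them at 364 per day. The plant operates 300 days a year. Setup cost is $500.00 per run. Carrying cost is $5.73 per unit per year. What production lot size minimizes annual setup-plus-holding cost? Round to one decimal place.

Annual demand D = 364 × 300 = 109,200.
Production build-up factor (1 − d/p) = 1 − 364/1,690 = 0.7846.
Q* = √(2DS / (H(1 − d/p))) = √(2 × 109,200 × 500 / (5.73 × 0.7846)).
= √(109,200,000 / 4.4958) ≈ 4928.396.

Q* ≈ 4,928.4 modules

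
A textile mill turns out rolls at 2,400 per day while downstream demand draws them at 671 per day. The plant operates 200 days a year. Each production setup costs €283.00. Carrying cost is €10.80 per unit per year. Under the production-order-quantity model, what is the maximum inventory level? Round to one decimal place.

Annual demand D = 671 × 200 = 134,200.
Production build-up factor (1 − d/p) = 1 − 671/2,400 = 0.7204.
Q* = √(2DS / (H(1 − d/p))) = √(2 × 134,200 × 283 / (10.8 × 0.7204)).
= √(75,957,200 / 7.7805) ≈ 3124.501.
Maximum inventory = Q*(1 − d/p) = 3124.501 × 0.7204 ≈ 2250.943.

I_max ≈ 2,250.9 rolls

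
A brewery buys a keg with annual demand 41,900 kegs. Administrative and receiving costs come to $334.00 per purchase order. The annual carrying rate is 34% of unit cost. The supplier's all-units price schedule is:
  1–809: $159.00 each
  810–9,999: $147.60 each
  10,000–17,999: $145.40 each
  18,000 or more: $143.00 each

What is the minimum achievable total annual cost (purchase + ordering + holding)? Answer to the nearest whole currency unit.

TC* ≈ $6,222,042

Holding cost per unit per year at price C is H = 0.34·C.
For each price level, check whether its EOQ is feasible; otherwise the best quantity at that price is the breakpoint.
EOQ at $159.00 = 719.5 (feasible in tier 1): TC = 41,900×$159.00 + (41,900/719.5)×334 + (719.5/2)×0.34×$159.00 = $6,700,998.54.
EOQ at $147.60 = 746.8 < 810, so use break Q=810: TC = 41,900×$147.60 + (41,900/810.0)×334 + (810.0/2)×0.34×$147.60 = $6,222,041.80.
EOQ at $145.40 = 752.4 < 10000, so use break Q=10000: TC = 41,900×$145.40 + (41,900/10000.0)×334 + (10000.0/2)×0.34×$145.40 = $6,340,839.46.
EOQ at $143.00 = 758.7 < 18000, so use break Q=18000: TC = 41,900×$143.00 + (41,900/18000.0)×334 + (18000.0/2)×0.34×$143.00 = $6,430,057.48.
Lowest total cost among the candidates is at Q = 810.0.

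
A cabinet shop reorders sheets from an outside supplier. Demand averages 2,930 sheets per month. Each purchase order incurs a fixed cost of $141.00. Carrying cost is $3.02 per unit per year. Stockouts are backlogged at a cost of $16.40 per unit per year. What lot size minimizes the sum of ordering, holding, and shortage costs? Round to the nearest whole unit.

Annual demand D = 2,930 × 12 = 35,160.
With planned backorders, Q* = √(2DS/H) · √((H+B)/B).
√(2DS/H) = √(2 × 35,160 × 141 / 3.02) = 1811.947.
√((H+B)/B) = √((3.02+16.4)/16.4) = 1.0882.
Q* ≈ 1971.733.

Q* ≈ 1,972 sheets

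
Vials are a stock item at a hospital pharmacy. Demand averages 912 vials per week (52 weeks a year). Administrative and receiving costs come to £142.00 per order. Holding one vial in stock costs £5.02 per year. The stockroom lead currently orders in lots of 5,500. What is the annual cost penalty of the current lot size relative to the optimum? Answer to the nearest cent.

Annual demand D = 912 × 52 = 47,424.
EOQ = √(2DS/H) = √(2 × 47,424 × 142 / 5.02) ≈ 1637.97.
Cost at Q* = (D/Q*)S + (Q*/2)H = √(2DSH) ≈ £8,222.62.
Cost at Q = 5,500: (47,424/5,500)×142 + (5,500/2)×5.02 = £1,224.40 + £13,805.00 = £15,029.40.
Excess = £15,029.40 − £8,222.62 = £6,806.78.

Extra cost ≈ £6,806.78 per year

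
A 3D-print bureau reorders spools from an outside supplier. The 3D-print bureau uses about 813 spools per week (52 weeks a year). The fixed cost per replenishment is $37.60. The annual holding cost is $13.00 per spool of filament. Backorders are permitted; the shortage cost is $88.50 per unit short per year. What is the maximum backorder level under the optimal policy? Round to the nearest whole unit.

Annual demand D = 813 × 52 = 42,276.
With planned backorders, Q* = √(2DS/H) · √((H+B)/B).
√(2DS/H) = √(2 × 42,276 × 37.6 / 13) = 494.520.
√((H+B)/B) = √((13+88.5)/88.5) = 1.0709.
Q* ≈ 529.597.
S* = Q* · H/(H+B) = 529.597 × 13/101.5 ≈ 67.830.

S* ≈ 68 spools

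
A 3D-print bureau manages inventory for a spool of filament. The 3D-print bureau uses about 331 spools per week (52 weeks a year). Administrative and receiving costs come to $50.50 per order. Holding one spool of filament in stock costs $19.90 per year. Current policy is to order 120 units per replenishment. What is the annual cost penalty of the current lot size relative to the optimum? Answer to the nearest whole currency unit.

Annual demand D = 331 × 52 = 17,212.
EOQ = √(2DS/H) = √(2 × 17,212 × 50.5 / 19.9) ≈ 295.56.
Cost at Q* = (D/Q*)S + (Q*/2)H = √(2DSH) ≈ $5,881.70.
Cost at Q = 120: (17,212/120)×50.5 + (120/2)×19.9 = $7,243.38 + $1,194.00 = $8,437.38.
Excess = $8,437.38 − $5,881.70 = $2,555.68.

Extra cost ≈ $2,556 per year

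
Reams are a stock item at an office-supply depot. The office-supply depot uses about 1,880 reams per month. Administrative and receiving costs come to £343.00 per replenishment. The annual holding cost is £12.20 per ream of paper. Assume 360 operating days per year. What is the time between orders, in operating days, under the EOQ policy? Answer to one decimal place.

T ≈ 18.0 days

Annual demand D = 1,880 × 12 = 22,560.
The optimal lot size = √(2DS/H) = √(2 × 22,560 × 343 / 12.2) ≈ 1126.29.
Cycle time = Q*/D × 360 = 1126.29 / 22,560 × 360 ≈ 17.973 days.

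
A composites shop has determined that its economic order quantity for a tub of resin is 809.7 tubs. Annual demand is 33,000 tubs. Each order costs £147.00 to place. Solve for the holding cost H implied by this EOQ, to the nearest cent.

Squaring Q* = √(2DS/H) gives Q*² = 2DS/H.
From Q* = √(2DS/H): H = 2DS / Q*² = 2 × 33,000 × 147 / 809.7² = 14.7983.

H ≈ £14.80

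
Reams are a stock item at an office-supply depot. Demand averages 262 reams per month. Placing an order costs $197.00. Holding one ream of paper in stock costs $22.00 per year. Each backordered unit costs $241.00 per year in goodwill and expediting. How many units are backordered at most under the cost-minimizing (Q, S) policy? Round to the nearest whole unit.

S* ≈ 21 reams

Annual demand D = 262 × 12 = 3,144.
With planned backorders, Q* = √(2DS/H) · √((H+B)/B).
√(2DS/H) = √(2 × 3,144 × 197 / 22) = 237.289.
√((H+B)/B) = √((22+241)/241) = 1.0446.
Q* ≈ 247.883.
S* = Q* · H/(H+B) = 247.883 × 22/263 ≈ 20.735.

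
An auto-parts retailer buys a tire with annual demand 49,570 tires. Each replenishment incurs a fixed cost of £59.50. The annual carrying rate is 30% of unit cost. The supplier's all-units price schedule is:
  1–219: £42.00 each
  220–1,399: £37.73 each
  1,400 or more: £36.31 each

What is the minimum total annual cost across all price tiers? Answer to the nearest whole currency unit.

TC* ≈ £1,809,619

Holding cost per unit per year at price C is H = 0.30·C.
Evaluate total cost at each tier's feasible EOQ or, if the EOQ is below the tier, at the tier's minimum quantity.
Tier 1 (£42.00): EOQ = 684.2 exceeds tier's upper bound 219, so this tier is dominated.
EOQ at £37.73 = 721.9 (feasible in tier 2): TC = 49,570×£37.73 + (49,570/721.9)×59.5 + (721.9/2)×0.30×£37.73 = £1,878,447.32.
EOQ at £36.31 = 735.9 < 1400, so use break Q=1400: TC = 49,570×£36.31 + (49,570/1400.0)×59.5 + (1400.0/2)×0.30×£36.31 = £1,809,618.53.
Lowest total cost among the candidates is at Q = 1400.0.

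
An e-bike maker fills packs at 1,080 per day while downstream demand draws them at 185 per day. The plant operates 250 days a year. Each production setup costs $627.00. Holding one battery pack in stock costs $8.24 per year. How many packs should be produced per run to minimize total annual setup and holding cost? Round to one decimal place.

Q* ≈ 2,914.3 packs

Annual demand D = 185 × 250 = 46,250.
Production build-up factor (1 − d/p) = 1 − 185/1,080 = 0.8287.
Q* = √(2DS / (H(1 − d/p))) = √(2 × 46,250 × 627 / (8.24 × 0.8287)).
= √(57,997,500 / 6.8285) ≈ 2914.348.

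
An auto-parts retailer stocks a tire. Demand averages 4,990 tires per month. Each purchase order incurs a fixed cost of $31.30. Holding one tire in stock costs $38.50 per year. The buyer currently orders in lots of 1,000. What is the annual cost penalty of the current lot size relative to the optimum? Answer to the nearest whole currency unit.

Annual demand D = 4,990 × 12 = 59,880.
EOQ = √(2DS/H) = √(2 × 59,880 × 31.3 / 38.5) ≈ 312.03.
Cost at Q* = (D/Q*)S + (Q*/2)H = √(2DSH) ≈ $12,013.19.
Cost at Q = 1,000: (59,880/1,000)×31.3 + (1,000/2)×38.5 = $1,874.24 + $19,250.00 = $21,124.24.
Excess = $21,124.24 − $12,013.19 = $9,111.05.

Extra cost ≈ $9,111 per year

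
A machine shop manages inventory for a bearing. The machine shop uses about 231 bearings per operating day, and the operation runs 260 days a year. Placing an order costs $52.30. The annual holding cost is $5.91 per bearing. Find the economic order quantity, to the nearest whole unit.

Q* ≈ 1,031 bearings

Annual demand D = 231 × 260 = 60,060.
EOQ = √(2DS / H) = √(2 × 60,060 × 52.3 / 5.91).
= √(6,282,276 / 5.91) = √1,062,990.8629 ≈ 1031.014.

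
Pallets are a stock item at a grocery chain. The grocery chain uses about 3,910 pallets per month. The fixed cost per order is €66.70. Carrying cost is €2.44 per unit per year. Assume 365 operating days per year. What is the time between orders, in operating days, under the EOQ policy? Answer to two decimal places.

T ≈ 12.46 days

Annual demand D = 3,910 × 12 = 46,920.
EOQ = √(2DS/H) = √(2 × 46,920 × 66.7 / 2.44) ≈ 1601.63.
Cycle time = Q*/D × 365 = 1601.63 / 46,920 × 365 ≈ 12.459 days.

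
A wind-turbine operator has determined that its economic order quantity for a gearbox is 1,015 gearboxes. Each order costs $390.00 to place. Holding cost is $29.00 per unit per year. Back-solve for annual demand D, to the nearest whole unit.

D ≈ 38,303 gearboxes per year

Invert the EOQ relation Q*² = 2DS/H.
From Q* = √(2DS/H): D = Q*²H / (2S) = 1,015² × 29 / (2 × 390) = 38303.237.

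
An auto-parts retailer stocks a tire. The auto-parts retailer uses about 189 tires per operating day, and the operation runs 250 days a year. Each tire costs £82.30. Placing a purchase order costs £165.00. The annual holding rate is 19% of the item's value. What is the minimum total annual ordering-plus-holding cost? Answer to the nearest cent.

Annual demand D = 189 × 250 = 47,250.
Holding cost H = 0.19 × £82.30 = £15.6370 per unit per year.
EOQ = √(2DS/H) = √(2 × 47,250 × 165 / 15.637) ≈ 998.58.
At the optimum the two cost components are equal, so total cost = 2·(Q*/2)H = Q*·H.
Minimum total = √(2DSH) = √(2 × 47,250 × 165 × 15.637) ≈ 15614.734.

TC* ≈ £15,614.73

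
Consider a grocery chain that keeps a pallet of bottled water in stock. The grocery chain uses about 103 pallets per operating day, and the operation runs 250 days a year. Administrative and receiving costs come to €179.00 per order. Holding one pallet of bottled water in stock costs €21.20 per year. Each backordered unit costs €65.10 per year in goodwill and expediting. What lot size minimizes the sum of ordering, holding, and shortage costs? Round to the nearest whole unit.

Annual demand D = 103 × 250 = 25,750.
With planned backorders, Q* = √(2DS/H) · √((H+B)/B).
√(2DS/H) = √(2 × 25,750 × 179 / 21.2) = 659.420.
√((H+B)/B) = √((21.2+65.1)/65.1) = 1.1514.
Q* ≈ 759.237.

Q* ≈ 759 pallets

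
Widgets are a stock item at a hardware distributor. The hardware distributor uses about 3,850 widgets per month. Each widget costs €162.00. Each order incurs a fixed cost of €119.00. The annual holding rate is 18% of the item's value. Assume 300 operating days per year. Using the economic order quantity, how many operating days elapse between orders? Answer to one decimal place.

T ≈ 4.0 days

Annual demand D = 3,850 × 12 = 46,200.
Holding cost H = 0.18 × €162.00 = €29.1600 per unit per year.
The optimal lot size = √(2DS/H) = √(2 × 46,200 × 119 / 29.16) ≈ 614.07.
Cycle time = Q*/D × 300 = 614.07 / 46,200 × 300 ≈ 3.987 days.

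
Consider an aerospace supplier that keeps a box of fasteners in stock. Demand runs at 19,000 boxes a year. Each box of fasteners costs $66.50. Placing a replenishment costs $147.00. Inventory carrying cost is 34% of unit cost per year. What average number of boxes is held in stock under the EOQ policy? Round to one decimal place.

Average inventory ≈ 248.5 boxes

Holding cost H = 0.34 × $66.50 = $22.6100 per unit per year.
EOQ = √(2DS/H) = √(2 × 19,000 × 147 / 22.61) ≈ 497.05.
Average inventory = Q*/2 ≈ 497.05 / 2 = 248.525.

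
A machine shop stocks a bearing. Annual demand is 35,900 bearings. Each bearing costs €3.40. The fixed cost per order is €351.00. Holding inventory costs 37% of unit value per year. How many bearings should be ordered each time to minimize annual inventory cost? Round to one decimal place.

Q* ≈ 4,475.8 bearings

Holding cost H = 0.37 × €3.40 = €1.2580 per unit per year.
EOQ = √(2DS / H) = √(2 × 35,900 × 351 / 1.258).
= √(25,201,800 / 1.258) = √20,033,227.345 ≈ 4475.849.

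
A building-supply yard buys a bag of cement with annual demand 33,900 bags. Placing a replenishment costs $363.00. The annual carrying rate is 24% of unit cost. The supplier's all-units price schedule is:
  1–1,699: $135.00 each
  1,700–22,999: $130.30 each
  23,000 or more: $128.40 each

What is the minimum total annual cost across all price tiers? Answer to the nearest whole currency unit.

TC* ≈ $4,450,990

Holding cost per unit per year at price C is H = 0.24·C.
Evaluate total cost at each tier's feasible EOQ or, if the EOQ is below the tier, at the tier's minimum quantity.
EOQ at $135.00 = 871.6 (feasible in tier 1): TC = 33,900×$135.00 + (33,900/871.6)×363 + (871.6/2)×0.24×$135.00 = $4,604,738.44.
EOQ at $130.30 = 887.1 < 1700, so use break Q=1700: TC = 33,900×$130.30 + (33,900/1700.0)×363 + (1700.0/2)×0.24×$130.30 = $4,450,989.85.
EOQ at $128.40 = 893.7 < 23000, so use break Q=23000: TC = 33,900×$128.40 + (33,900/23000.0)×363 + (23000.0/2)×0.24×$128.40 = $4,707,679.03.
Lowest total cost among the candidates is at Q = 1700.0.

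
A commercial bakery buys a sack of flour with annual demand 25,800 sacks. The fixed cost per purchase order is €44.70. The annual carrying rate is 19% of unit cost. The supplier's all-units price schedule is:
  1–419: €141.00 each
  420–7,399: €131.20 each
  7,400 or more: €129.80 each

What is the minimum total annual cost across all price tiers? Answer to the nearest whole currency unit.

Holding cost per unit per year at price C is H = 0.19·C.
For each price level, check whether its EOQ is feasible; otherwise the best quantity at that price is the breakpoint.
EOQ at €141.00 = 293.4 (feasible in tier 1): TC = 25,800×€141.00 + (25,800/293.4)×44.7 + (293.4/2)×0.19×€141.00 = €3,645,660.77.
EOQ at €131.20 = 304.2 < 420, so use break Q=420: TC = 25,800×€131.20 + (25,800/420.0)×44.7 + (420.0/2)×0.19×€131.20 = €3,392,940.74.
EOQ at €129.80 = 305.8 < 7400, so use break Q=7400: TC = 25,800×€129.80 + (25,800/7400.0)×44.7 + (7400.0/2)×0.19×€129.80 = €3,440,245.25.
Lowest total cost among the candidates is at Q = 420.0.

TC* ≈ €3,392,941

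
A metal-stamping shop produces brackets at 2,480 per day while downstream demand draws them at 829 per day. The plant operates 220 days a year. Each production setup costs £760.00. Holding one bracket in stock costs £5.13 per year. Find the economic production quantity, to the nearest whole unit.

Annual demand D = 829 × 220 = 182,380.
Production build-up factor (1 − d/p) = 1 − 829/2,480 = 0.6657.
Q* = √(2DS / (H(1 − d/p))) = √(2 × 182,380 × 760 / (5.13 × 0.6657)).
= √(277,217,600 / 3.4152) ≈ 9009.569.

Q* ≈ 9,010 brackets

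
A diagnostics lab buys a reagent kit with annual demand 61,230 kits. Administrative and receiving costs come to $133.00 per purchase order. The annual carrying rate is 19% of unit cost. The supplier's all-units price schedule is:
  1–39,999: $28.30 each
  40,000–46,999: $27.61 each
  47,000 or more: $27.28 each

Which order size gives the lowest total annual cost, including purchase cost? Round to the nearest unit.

Holding cost per unit per year at price C is H = 0.19·C.
Evaluate total cost at each tier's feasible EOQ or, if the EOQ is below the tier, at the tier's minimum quantity.
EOQ at $28.30 = 1740.4 (feasible in tier 1): TC = 61,230×$28.30 + (61,230/1740.4)×133 + (1740.4/2)×0.19×$28.30 = $1,742,167.21.
EOQ at $27.61 = 1762.0 < 40000, so use break Q=40000: TC = 61,230×$27.61 + (61,230/40000.0)×133 + (40000.0/2)×0.19×$27.61 = $1,795,681.89.
EOQ at $27.28 = 1772.7 < 47000, so use break Q=47000: TC = 61,230×$27.28 + (61,230/47000.0)×133 + (47000.0/2)×0.19×$27.28 = $1,792,332.87.
Lowest total cost is $1,742,167.21 at Q = 1740.4.

Q* ≈ 1,740 kits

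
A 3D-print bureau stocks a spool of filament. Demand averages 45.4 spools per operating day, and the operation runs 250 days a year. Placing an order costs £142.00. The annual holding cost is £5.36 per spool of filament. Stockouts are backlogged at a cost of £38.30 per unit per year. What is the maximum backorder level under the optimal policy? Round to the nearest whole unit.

Annual demand D = 45.4 × 250 = 11,350.
With planned backorders, Q* = √(2DS/H) · √((H+B)/B).
√(2DS/H) = √(2 × 11,350 × 142 / 5.36) = 775.487.
√((H+B)/B) = √((5.36+38.3)/38.3) = 1.0677.
Q* ≈ 827.975.
S* = Q* · H/(H+B) = 827.975 × 5.36/43.66 ≈ 101.648.

S* ≈ 102 spools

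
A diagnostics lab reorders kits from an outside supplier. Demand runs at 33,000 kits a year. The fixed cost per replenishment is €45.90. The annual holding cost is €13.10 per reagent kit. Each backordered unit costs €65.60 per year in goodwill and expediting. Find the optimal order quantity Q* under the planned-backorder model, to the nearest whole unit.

With planned backorders, Q* = √(2DS/H) · √((H+B)/B).
√(2DS/H) = √(2 × 33,000 × 45.9 / 13.1) = 480.887.
√((H+B)/B) = √((13.1+65.6)/65.6) = 1.0953.
Q* ≈ 526.718.

Q* ≈ 527 kits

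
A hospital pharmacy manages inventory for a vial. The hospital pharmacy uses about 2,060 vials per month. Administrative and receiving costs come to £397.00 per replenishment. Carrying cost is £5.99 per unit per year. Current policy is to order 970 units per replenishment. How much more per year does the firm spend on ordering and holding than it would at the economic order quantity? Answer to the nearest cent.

Annual demand D = 2,060 × 12 = 24,720.
EOQ = √(2DS/H) = √(2 × 24,720 × 397 / 5.99) ≈ 1810.18.
Cost at Q* = (D/Q*)S + (Q*/2)H = √(2DSH) ≈ £10,842.96.
Cost at Q = 970: (24,720/970)×397 + (970/2)×5.99 = £10,117.36 + £2,905.15 = £13,022.51.
Excess = £13,022.51 − £10,842.96 = £2,179.55.

Extra cost ≈ £2,179.55 per year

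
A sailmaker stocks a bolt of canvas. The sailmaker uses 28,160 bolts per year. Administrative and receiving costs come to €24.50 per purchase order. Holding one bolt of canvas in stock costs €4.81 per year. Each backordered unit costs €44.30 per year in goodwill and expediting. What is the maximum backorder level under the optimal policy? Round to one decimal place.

With planned backorders, Q* = √(2DS/H) · √((H+B)/B).
√(2DS/H) = √(2 × 28,160 × 24.5 / 4.81) = 535.602.
√((H+B)/B) = √((4.81+44.3)/44.3) = 1.0529.
Q* ≈ 563.930.
S* = Q* · H/(H+B) = 563.930 × 4.81/49.11 ≈ 55.233.

S* ≈ 55.2 bolts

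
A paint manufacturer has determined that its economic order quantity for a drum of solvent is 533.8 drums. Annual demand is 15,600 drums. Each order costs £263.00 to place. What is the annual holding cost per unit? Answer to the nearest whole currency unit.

Squaring Q* = √(2DS/H) gives Q*² = 2DS/H.
From Q* = √(2DS/H): H = 2DS / Q*² = 2 × 15,600 × 263 / 533.8² = 28.7974.

H ≈ £29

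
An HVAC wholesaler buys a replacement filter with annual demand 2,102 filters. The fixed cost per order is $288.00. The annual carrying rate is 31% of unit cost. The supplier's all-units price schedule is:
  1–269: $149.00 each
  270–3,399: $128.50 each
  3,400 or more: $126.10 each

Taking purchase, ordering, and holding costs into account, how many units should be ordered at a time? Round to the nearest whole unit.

Q* ≈ 270 filters

Holding cost per unit per year at price C is H = 0.31·C.
Candidates are each tier's EOQ (if it falls in that tier) and each price-break quantity.
EOQ at $149.00 = 161.9 (feasible in tier 1): TC = 2,102×$149.00 + (2,102/161.9)×288 + (161.9/2)×0.31×$149.00 = $320,676.28.
EOQ at $128.50 = 174.3 < 270, so use break Q=270: TC = 2,102×$128.50 + (2,102/270.0)×288 + (270.0/2)×0.31×$128.50 = $277,726.86.
EOQ at $126.10 = 176.0 < 3400, so use break Q=3400: TC = 2,102×$126.10 + (2,102/3400.0)×288 + (3400.0/2)×0.31×$126.10 = $331,694.95.
Lowest total cost is $277,726.86 at Q = 270.0.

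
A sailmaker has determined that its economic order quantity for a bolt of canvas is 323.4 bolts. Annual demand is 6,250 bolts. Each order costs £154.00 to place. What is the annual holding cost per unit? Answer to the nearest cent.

Squaring Q* = √(2DS/H) gives Q*² = 2DS/H.
From Q* = √(2DS/H): H = 2DS / Q*² = 2 × 6,250 × 154 / 323.4² = 18.4056.

H ≈ £18.41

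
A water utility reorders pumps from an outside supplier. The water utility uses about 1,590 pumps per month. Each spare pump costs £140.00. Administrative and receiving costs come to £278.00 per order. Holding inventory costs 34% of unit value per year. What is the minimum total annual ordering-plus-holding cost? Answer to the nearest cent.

TC* ≈ £22,471.40

Annual demand D = 1,590 × 12 = 19,080.
Holding cost H = 0.34 × £140.00 = £47.6000 per unit per year.
Q* = √(2DS/H) = √(2 × 19,080 × 278 / 47.6) ≈ 472.09.
At Q*, ordering cost (D/Q*)S equals holding cost (Q*/2)H, each = √(DSH/2).
Minimum total = √(2DSH) = √(2 × 19,080 × 278 × 47.6) ≈ 22471.396.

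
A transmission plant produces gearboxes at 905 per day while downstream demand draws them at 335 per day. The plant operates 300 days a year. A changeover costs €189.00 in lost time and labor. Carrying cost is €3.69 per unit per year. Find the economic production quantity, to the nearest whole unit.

Q* ≈ 4,043 gearboxes

Annual demand D = 335 × 300 = 100,500.
Production build-up factor (1 − d/p) = 1 − 335/905 = 0.6298.
Q* = √(2DS / (H(1 − d/p))) = √(2 × 100,500 × 189 / (3.69 × 0.6298)).
= √(37,989,000 / 2.3241) ≈ 4042.989.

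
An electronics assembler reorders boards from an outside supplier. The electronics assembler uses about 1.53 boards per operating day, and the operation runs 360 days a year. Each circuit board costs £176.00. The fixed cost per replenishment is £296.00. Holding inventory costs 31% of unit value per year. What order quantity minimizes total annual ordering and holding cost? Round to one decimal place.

Q* ≈ 77.3 boards

Annual demand D = 1.53 × 360 = 550.8.
Holding cost H = 0.31 × £176.00 = £54.5600 per unit per year.
EOQ = √(2DS / H) = √(2 × 550.8 × 296 / 54.56).
= √(326,073.6 / 54.56) = √5,976.4223 ≈ 77.307.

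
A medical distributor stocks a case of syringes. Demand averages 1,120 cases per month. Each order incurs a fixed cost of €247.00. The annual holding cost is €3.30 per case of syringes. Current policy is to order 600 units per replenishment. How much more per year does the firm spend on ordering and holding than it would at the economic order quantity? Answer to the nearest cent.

Extra cost ≈ €1,842.00 per year

Annual demand D = 1,120 × 12 = 13,440.
EOQ = √(2DS/H) = √(2 × 13,440 × 247 / 3.3) ≈ 1418.42.
Cost at Q* = (D/Q*)S + (Q*/2)H = √(2DSH) ≈ €4,680.80.
Cost at Q = 600: (13,440/600)×247 + (600/2)×3.3 = €5,532.80 + €990.00 = €6,522.80.
Excess = €6,522.80 − €4,680.80 = €1,842.00.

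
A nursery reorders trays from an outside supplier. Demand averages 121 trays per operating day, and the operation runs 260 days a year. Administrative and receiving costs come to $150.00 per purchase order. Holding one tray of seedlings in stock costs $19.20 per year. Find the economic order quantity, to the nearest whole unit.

Q* ≈ 701 trays

Annual demand D = 121 × 260 = 31,460.
EOQ = √(2DS / H) = √(2 × 31,460 × 150 / 19.2).
= √(9,438,000 / 19.2) = √491,562.5 ≈ 701.115.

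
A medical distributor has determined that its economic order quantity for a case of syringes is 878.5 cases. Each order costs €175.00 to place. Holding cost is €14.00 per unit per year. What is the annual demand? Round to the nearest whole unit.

Invert the EOQ relation Q*² = 2DS/H.
From Q* = √(2DS/H): D = Q*²H / (2S) = 878.5² × 14 / (2 × 175) = 30870.490.

D ≈ 30,870 cases per year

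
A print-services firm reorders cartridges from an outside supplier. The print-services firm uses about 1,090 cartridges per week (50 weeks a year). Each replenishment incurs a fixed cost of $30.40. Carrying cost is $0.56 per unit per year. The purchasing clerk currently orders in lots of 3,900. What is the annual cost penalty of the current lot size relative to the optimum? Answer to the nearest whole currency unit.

Annual demand D = 1,090 × 50 = 54,500.
EOQ = √(2DS/H) = √(2 × 54,500 × 30.4 / 0.56) ≈ 2432.52.
Cost at Q* = (D/Q*)S + (Q*/2)H = √(2DSH) ≈ $1,362.21.
Cost at Q = 3,900: (54,500/3,900)×30.4 + (3,900/2)×0.56 = $424.82 + $1,092.00 = $1,516.82.
Excess = $1,516.82 − $1,362.21 = $154.61.

Extra cost ≈ $155 per year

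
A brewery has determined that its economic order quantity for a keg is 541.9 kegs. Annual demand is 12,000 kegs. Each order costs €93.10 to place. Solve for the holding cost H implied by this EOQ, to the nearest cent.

H ≈ €7.61

Squaring Q* = √(2DS/H) gives Q*² = 2DS/H.
From Q* = √(2DS/H): H = 2DS / Q*² = 2 × 12,000 × 93.1 / 541.9² = 7.6089.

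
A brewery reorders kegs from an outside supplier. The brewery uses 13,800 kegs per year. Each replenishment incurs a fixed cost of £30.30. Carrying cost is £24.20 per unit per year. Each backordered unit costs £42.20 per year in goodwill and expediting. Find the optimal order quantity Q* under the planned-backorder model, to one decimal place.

With planned backorders, Q* = √(2DS/H) · √((H+B)/B).
√(2DS/H) = √(2 × 13,800 × 30.3 / 24.2) = 185.895.
√((H+B)/B) = √((24.2+42.2)/42.2) = 1.2544.
Q* ≈ 233.183.

Q* ≈ 233.2 kegs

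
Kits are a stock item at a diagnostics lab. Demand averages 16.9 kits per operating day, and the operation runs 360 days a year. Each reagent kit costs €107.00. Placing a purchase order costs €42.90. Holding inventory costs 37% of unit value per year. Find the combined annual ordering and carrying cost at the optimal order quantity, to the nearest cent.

Annual demand D = 16.9 × 360 = 6,084.
Holding cost H = 0.37 × €107.00 = €39.5900 per unit per year.
The optimal lot size = √(2DS/H) = √(2 × 6,084 × 42.9 / 39.59) ≈ 114.83.
At Q*, ordering cost (D/Q*)S equals holding cost (Q*/2)H, each = √(DSH/2).
Minimum total = √(2DSH) = √(2 × 6,084 × 42.9 × 39.59) ≈ 4546.016.

TC* ≈ €4,546.02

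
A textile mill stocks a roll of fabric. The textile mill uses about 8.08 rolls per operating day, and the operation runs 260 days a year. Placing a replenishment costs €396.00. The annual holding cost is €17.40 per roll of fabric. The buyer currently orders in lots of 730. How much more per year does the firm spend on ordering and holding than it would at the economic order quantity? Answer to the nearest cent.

Extra cost ≈ €2,110.03 per year

Annual demand D = 8.08 × 260 = 2,100.8.
EOQ = √(2DS/H) = √(2 × 2,100.8 × 396 / 17.4) ≈ 309.23.
Cost at Q* = (D/Q*)S + (Q*/2)H = √(2DSH) ≈ €5,380.59.
Cost at Q = 730: (2,100.8/730)×396 + (730/2)×17.4 = €1,139.61 + €6,351.00 = €7,490.61.
Excess = €7,490.61 − €5,380.59 = €2,110.03.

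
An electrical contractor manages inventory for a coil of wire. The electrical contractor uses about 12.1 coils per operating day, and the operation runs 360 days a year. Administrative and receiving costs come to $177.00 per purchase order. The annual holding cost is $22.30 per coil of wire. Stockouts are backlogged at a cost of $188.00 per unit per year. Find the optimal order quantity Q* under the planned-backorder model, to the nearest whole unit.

Annual demand D = 12.1 × 360 = 4,356.
With planned backorders, Q* = √(2DS/H) · √((H+B)/B).
√(2DS/H) = √(2 × 4,356 × 177 / 22.3) = 262.962.
√((H+B)/B) = √((22.3+188)/188) = 1.0576.
Q* ≈ 278.121.

Q* ≈ 278 coils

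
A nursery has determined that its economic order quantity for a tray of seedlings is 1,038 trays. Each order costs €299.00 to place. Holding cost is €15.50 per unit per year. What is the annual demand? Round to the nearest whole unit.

Squaring Q* = √(2DS/H) gives Q*² = 2DS/H.
From Q* = √(2DS/H): D = Q*²H / (2S) = 1,038² × 15.5 / (2 × 299) = 27927.060.

D ≈ 27,927 trays per year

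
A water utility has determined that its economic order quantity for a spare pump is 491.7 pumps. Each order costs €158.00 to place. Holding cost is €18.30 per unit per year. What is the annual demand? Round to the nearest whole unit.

D ≈ 14,001 pumps per year

Squaring Q* = √(2DS/H) gives Q*² = 2DS/H.
From Q* = √(2DS/H): D = Q*²H / (2S) = 491.7² × 18.3 / (2 × 158) = 14001.173.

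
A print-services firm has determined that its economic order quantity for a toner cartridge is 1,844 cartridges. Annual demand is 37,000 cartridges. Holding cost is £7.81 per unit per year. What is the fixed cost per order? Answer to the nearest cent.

S ≈ £358.87

Invert the EOQ relation Q*² = 2DS/H.
From Q* = √(2DS/H): S = Q*²H / (2D) = 1,844² × 7.81 / (2 × 37,000) = 358.8733.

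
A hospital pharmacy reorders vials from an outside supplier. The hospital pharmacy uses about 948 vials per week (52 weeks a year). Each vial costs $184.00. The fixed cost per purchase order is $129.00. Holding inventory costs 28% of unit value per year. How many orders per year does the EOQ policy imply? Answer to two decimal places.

Annual demand D = 948 × 52 = 49,296.
Holding cost H = 0.28 × $184.00 = $51.5200 per unit per year.
The optimal lot size = √(2DS/H) = √(2 × 49,296 × 129 / 51.52) ≈ 496.85.
Orders per year = D / Q* = 49,296 / 496.85 ≈ 99.217.

N ≈ 99.22 orders per year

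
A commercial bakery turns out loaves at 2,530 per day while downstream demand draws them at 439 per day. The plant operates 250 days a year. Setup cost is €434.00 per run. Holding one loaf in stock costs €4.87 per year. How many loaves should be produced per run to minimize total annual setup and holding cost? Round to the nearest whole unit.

Annual demand D = 439 × 250 = 109,750.
Production build-up factor (1 − d/p) = 1 − 439/2,530 = 0.8265.
Q* = √(2DS / (H(1 − d/p))) = √(2 × 109,750 × 434 / (4.87 × 0.8265)).
= √(95,263,000 / 4.025) ≈ 4864.978.

Q* ≈ 4,865 loaves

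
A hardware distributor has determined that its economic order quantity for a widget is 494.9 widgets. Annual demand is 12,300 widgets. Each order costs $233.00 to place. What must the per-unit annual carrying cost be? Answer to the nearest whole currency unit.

H ≈ $23

Invert the EOQ relation Q*² = 2DS/H.
From Q* = √(2DS/H): H = 2DS / Q*² = 2 × 12,300 × 233 / 494.9² = 23.4022.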